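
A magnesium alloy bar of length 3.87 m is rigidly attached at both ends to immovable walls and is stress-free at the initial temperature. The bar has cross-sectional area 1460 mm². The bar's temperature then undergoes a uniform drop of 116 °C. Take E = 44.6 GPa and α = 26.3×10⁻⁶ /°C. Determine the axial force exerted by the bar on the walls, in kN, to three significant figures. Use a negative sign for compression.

199 kN

Free thermal expansion αLΔT = 26.3e-6 · 3870 · -116 = -11.81 mm.
The walls impose strain ε = −(-11.81)/3870 = 3.0508e-03; σ = Eε = 44600 · 3.0508e-03 = 136.1 MPa.
Wall reaction R = σ·A = 136.1·1460 = 198700 N = 198.7 kN.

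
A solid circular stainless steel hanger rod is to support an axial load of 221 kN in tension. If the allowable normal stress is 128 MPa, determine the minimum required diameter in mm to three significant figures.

Required area A ≥ P/σ_allow = 221000/128 = 1727 mm².
For a solid circular section, d ≥ √(4A/π) = 46.89 mm.

46.9 mm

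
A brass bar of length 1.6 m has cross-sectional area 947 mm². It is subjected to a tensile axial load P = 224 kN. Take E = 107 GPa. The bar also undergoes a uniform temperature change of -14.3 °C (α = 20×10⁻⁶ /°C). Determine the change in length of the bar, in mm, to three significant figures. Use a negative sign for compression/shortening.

δ_mech = NL/(AE) = 224000·1600/(947·107000) = 3.537 mm.
δ_thermal = αLΔT = 20e-6·1600·-14.3 = -0.4576 mm.
δ = δ_mech + δ_thermal = 3.079 mm.

3.08 mm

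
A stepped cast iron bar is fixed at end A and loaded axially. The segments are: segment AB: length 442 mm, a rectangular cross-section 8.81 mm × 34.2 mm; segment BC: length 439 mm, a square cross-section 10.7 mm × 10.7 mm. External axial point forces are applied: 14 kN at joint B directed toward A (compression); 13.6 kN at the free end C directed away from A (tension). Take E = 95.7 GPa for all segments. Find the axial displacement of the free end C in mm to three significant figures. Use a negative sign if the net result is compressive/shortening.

Internal axial forces (sectioning from the free end, tension +): N_BC = 13.6 kN, N_AB = -0.4 kN.
A_AB = 301.3 mm².
A_BC = 114.5 mm².
δ_AB = -400·442/(301.3·95700) = -0.006132 mm
δ_BC = 13600·439/(114.5·95700) = 0.5449 mm
δ = Σδ_i = 0.5388 mm.

0.539 mm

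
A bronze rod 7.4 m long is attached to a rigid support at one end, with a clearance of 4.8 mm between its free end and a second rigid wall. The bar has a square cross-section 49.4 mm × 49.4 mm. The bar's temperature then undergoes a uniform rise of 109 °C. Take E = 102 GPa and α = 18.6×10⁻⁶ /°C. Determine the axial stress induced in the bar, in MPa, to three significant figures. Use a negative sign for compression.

-141 MPa

Free thermal expansion αLΔT = 18.6e-6 · 7400 · 109 = 15 mm.
The walls engage after the gap closes; constrained expansion = 15 − 4.8 = 10.2 mm.
The walls impose strain ε = −(10.2)/7400 = -1.3788e-03; σ = Eε = 102000 · -1.3788e-03 = -140.6 MPa.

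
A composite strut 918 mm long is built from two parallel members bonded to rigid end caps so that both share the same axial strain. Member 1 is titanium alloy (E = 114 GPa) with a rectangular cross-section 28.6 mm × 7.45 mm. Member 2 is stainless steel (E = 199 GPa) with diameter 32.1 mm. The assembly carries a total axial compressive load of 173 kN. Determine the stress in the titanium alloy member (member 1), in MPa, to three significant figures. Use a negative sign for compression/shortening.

A_1 = 213.1 mm².
A_2 = 809.3 mm².
Equal strain + equilibrium ⇒ each member carries load in proportion to AE: A₁E₁ = 24290000 N, A₂E₂ = 161000000 N, ΣAE = 185300000 N.
σ₁ = P·E₁/ΣAE = -173000·114000/185300000 = -106.4 MPa.

-106 MPa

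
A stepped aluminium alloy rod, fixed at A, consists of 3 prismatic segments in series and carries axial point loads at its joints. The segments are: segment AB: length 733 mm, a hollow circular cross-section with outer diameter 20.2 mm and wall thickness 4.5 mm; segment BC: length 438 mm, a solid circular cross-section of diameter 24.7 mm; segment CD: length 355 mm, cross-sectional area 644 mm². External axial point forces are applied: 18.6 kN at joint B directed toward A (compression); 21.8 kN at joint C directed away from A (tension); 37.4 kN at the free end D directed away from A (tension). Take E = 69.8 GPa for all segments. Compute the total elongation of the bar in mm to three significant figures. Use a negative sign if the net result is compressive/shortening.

Internal axial forces (sectioning from the free end, tension +): N_CD = 37.4 kN, N_BC = 59.2 kN, N_AB = 40.6 kN.
A_AB = 222 mm².
A_BC = 479.2 mm².
δ_AB = 40600·733/(222·69800) = 1.921 mm
δ_BC = 59200·438/(479.2·69800) = 0.7753 mm
δ_CD = 37400·355/(644·69800) = 0.2954 mm
δ = Σδ_i = 2.992 mm.

2.99 mm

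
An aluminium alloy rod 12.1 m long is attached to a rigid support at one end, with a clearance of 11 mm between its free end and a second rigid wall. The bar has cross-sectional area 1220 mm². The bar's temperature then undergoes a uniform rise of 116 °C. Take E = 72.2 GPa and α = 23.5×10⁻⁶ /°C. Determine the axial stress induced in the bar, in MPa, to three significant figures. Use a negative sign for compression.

Free thermal expansion αLΔT = 23.5e-6 · 12100 · 116 = 32.98 mm.
The walls engage after the gap closes; constrained expansion = 32.98 − 11 = 21.98 mm.
The walls impose strain ε = −(21.98)/12100 = -1.8169e-03; σ = Eε = 72200 · -1.8169e-03 = -131.2 MPa.

-131 MPa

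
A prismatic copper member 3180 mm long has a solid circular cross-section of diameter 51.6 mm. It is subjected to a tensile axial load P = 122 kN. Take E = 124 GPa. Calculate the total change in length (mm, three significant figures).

1.50 mm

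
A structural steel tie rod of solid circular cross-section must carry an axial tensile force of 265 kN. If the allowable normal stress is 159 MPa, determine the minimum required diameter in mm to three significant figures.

46.1 mm

Required area A ≥ P/σ_allow = 265000/159 = 1667 mm².
For a solid circular section, d ≥ √(4A/π) = 46.07 mm.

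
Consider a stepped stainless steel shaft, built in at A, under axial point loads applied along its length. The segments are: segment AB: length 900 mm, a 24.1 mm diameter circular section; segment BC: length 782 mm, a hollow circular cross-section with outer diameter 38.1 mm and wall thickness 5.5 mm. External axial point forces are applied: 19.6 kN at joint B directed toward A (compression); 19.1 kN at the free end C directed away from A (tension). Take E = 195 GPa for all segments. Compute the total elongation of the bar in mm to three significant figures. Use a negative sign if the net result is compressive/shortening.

0.131 mm

Internal axial forces (sectioning from the free end, tension +): N_BC = 19.1 kN, N_AB = -0.5 kN.
A_AB = 456.2 mm².
A_BC = 563.3 mm².
δ_AB = -500·900/(456.2·195000) = -0.005059 mm
δ_BC = 19100·782/(563.3·195000) = 0.136 mm
δ = Σδ_i = 0.1309 mm.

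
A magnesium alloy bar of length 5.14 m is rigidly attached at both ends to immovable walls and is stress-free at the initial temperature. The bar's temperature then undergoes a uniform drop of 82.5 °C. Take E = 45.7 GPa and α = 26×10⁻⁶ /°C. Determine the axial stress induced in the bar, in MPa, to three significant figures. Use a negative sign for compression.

98.0 MPa

Free thermal expansion αLΔT = 26e-6 · 5140 · -82.5 = -11.03 mm.
The walls impose strain ε = −(-11.03)/5140 = 2.1450e-03; σ = Eε = 45700 · 2.1450e-03 = 98.03 MPa.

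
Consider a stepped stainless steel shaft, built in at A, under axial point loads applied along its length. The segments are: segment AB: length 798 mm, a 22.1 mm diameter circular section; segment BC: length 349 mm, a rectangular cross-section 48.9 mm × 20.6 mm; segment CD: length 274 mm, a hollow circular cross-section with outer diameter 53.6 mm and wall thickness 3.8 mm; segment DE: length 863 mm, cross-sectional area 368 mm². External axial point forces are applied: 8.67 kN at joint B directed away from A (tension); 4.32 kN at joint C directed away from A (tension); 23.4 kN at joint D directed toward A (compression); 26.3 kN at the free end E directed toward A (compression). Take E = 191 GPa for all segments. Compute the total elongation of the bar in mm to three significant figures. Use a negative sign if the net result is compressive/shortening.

-0.925 mm

Internal axial forces (sectioning from the free end, tension +): N_DE = -26.3 kN, N_CD = -49.7 kN, N_BC = -45.38 kN, N_AB = -36.71 kN.
A_AB = 383.6 mm².
A_BC = 1007 mm².
A_CD = 594.5 mm².
δ_AB = -36710·798/(383.6·191000) = -0.3998 mm
δ_BC = -45380·349/(1007·191000) = -0.08232 mm
δ_CD = -49700·274/(594.5·191000) = -0.1199 mm
δ_DE = -26300·863/(368·191000) = -0.3229 mm
δ = Σδ_i = -0.925 mm.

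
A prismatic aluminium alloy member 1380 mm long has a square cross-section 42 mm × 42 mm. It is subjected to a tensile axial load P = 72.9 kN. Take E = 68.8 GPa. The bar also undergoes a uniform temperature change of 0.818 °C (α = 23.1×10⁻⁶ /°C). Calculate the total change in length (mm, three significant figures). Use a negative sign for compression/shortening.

0.855 mm

A = 1764 mm².
δ_mech = NL/(AE) = 72900·1380/(1764·68800) = 0.8289 mm.
δ_thermal = αLΔT = 23.1e-6·1380·0.818 = 0.02608 mm.
δ = δ_mech + δ_thermal = 0.855 mm.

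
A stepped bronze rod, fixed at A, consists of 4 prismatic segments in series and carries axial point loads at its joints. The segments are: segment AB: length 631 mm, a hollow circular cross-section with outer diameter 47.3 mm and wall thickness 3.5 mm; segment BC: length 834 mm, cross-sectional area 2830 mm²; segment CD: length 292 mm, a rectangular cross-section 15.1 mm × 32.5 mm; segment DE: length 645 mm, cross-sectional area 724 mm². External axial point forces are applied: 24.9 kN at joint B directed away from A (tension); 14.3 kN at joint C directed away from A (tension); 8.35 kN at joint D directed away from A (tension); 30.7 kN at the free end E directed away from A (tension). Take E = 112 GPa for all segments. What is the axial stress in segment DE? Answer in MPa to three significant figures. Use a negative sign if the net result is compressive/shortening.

Internal axial forces (sectioning from the free end, tension +): N_DE = 30.7 kN, N_CD = 39.05 kN, N_BC = 53.35 kN, N_AB = 78.25 kN.
σ_DE = N_DE/A_DE = 30700/724 = 42.4 MPa.

42.4 MPa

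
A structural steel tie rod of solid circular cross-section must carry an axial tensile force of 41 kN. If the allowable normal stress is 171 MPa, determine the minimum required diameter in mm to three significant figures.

17.5 mm

Required area A ≥ P/σ_allow = 41000/171 = 239.8 mm².
For a solid circular section, d ≥ √(4A/π) = 17.47 mm.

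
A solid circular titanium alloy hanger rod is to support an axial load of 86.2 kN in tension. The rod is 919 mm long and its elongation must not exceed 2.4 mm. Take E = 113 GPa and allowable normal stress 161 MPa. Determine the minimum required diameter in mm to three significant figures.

Required area A ≥ P/σ_allow = 86200/161 = 535.4 mm².
For a solid circular section, d ≥ √(4A/π) = 26.11 mm.
Elongation limit: A ≥ PL/(Eδ_allow) = 86200·919/(113000·2.4) = 292.1 mm² ⇒ d ≥ 19.29 mm.
The stress limit governs.

26.1 mm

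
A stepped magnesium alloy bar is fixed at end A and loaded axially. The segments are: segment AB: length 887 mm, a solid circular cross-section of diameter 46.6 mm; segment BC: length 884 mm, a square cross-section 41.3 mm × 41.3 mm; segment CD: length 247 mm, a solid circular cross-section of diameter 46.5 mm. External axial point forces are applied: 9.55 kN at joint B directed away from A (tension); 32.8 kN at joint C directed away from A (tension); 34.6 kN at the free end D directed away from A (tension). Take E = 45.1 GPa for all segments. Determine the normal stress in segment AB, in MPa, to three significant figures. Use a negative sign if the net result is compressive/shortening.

Internal axial forces (sectioning from the free end, tension +): N_CD = 34.6 kN, N_BC = 67.4 kN, N_AB = 76.95 kN.
A_AB = 1706 mm².
σ_AB = N_AB/A_AB = 76950/1706 = 45.12 MPa.

45.1 MPa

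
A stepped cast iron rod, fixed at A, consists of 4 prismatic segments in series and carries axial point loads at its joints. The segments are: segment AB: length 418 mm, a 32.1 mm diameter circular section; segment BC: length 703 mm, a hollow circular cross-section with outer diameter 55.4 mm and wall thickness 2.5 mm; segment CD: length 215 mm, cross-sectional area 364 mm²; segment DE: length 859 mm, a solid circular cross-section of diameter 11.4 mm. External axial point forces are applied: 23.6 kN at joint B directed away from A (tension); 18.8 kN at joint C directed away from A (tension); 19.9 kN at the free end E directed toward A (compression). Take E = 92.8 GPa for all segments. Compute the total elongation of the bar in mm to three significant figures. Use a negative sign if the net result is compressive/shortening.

-1.83 mm

Internal axial forces (sectioning from the free end, tension +): N_DE = -19.9 kN, N_CD = -19.9 kN, N_BC = -1.1 kN, N_AB = 22.5 kN.
A_AB = 809.3 mm².
A_BC = 415.5 mm².
A_DE = 102.1 mm².
δ_AB = 22500·418/(809.3·92800) = 0.1252 mm
δ_BC = -1100·703/(415.5·92800) = -0.02006 mm
δ_CD = -19900·215/(364·92800) = -0.1267 mm
δ_DE = -19900·859/(102.1·92800) = -1.805 mm
δ = Σδ_i = -1.826 mm.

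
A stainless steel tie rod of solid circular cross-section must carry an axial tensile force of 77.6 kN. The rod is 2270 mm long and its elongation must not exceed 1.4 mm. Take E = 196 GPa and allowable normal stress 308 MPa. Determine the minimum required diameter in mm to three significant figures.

Required area A ≥ P/σ_allow = 77600/308 = 251.9 mm².
For a solid circular section, d ≥ √(4A/π) = 17.91 mm.
Elongation limit: A ≥ PL/(Eδ_allow) = 77600·2270/(196000·1.4) = 642 mm² ⇒ d ≥ 28.59 mm.
The elongation limit governs.

28.6 mm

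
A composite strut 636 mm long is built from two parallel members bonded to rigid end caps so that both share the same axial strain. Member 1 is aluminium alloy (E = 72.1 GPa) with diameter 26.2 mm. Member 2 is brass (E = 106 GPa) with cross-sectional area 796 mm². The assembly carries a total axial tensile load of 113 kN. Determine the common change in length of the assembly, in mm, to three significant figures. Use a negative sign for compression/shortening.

0.583 mm

A_1 = 539.1 mm².
Equal strain + equilibrium ⇒ each member carries load in proportion to AE: A₁E₁ = 38870000 N, A₂E₂ = 84380000 N, ΣAE = 123200000 N.
δ = PL/ΣAE = 113000·636/123200000 = 0.5831 mm.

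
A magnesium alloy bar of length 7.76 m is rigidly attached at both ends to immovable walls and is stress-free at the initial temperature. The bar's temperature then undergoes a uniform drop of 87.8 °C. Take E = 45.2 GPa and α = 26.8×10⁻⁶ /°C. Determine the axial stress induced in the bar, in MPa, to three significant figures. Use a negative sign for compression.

Free thermal expansion αLΔT = 26.8e-6 · 7760 · -87.8 = -18.26 mm.
The walls impose strain ε = −(-18.26)/7760 = 2.3530e-03; σ = Eε = 45200 · 2.3530e-03 = 106.4 MPa.

106 MPa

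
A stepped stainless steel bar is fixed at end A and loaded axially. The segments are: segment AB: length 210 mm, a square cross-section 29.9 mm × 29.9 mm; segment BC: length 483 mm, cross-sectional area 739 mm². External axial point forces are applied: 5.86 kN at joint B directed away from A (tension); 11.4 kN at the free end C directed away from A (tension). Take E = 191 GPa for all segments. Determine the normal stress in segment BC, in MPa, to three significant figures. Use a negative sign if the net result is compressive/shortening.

15.4 MPa

Internal axial forces (sectioning from the free end, tension +): N_BC = 11.4 kN, N_AB = 17.26 kN.
σ_BC = N_BC/A_BC = 11400/739 = 15.43 MPa.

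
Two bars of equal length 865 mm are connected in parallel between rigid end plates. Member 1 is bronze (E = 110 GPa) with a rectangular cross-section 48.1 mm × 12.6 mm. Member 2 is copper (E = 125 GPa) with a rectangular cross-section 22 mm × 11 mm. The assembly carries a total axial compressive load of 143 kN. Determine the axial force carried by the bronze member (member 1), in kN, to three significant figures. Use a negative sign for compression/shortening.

A_1 = 606.1 mm².
A_2 = 242 mm².
Equal strain + equilibrium ⇒ each member carries load in proportion to AE: A₁E₁ = 66670000 N, A₂E₂ = 30250000 N, ΣAE = 96920000 N.
F₁ = P·A₁E₁/ΣAE = -143000·66670000/96920000 = -98370 N.

-98.4 kN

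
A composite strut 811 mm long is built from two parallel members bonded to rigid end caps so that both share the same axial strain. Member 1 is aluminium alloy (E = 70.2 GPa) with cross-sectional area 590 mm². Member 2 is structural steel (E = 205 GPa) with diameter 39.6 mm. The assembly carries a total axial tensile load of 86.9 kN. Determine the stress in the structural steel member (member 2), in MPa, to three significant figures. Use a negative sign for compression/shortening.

A_2 = 1232 mm².
Equal strain + equilibrium ⇒ each member carries load in proportion to AE: A₁E₁ = 41420000 N, A₂E₂ = 252500000 N, ΣAE = 293900000 N.
σ₂ = P·E₂/ΣAE = 86900·205000/293900000 = 60.61 MPa.

60.6 MPa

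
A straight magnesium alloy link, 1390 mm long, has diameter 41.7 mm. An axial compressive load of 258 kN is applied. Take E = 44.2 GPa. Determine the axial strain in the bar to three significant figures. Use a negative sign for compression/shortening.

A = 1366 mm².
σ = N/A = -188.9 MPa; ε = σ/E = -188.9/44200 = -4.274e-03.

-0.00427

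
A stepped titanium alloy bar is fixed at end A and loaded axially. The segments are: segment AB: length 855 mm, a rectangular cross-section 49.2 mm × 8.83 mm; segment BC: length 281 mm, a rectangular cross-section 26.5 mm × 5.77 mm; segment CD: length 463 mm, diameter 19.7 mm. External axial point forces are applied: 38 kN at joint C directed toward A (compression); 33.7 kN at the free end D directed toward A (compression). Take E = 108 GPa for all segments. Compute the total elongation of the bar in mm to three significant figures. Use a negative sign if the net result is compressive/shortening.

-3.00 mm

Internal axial forces (sectioning from the free end, tension +): N_CD = -33.7 kN, N_BC = -71.7 kN, N_AB = -71.7 kN.
A_AB = 434.4 mm².
A_BC = 152.9 mm².
A_CD = 304.8 mm².
δ_AB = -71700·855/(434.4·108000) = -1.307 mm
δ_BC = -71700·281/(152.9·108000) = -1.22 mm
δ_CD = -33700·463/(304.8·108000) = -0.474 mm
δ = Σδ_i = -3.001 mm.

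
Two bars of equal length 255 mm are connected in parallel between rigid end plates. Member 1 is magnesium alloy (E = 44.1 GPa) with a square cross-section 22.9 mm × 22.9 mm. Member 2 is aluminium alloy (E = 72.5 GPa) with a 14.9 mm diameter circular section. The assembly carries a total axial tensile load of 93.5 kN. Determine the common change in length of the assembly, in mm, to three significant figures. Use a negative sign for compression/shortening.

0.667 mm

A_1 = 524.4 mm².
A_2 = 174.4 mm².
Equal strain + equilibrium ⇒ each member carries load in proportion to AE: A₁E₁ = 23130000 N, A₂E₂ = 12640000 N, ΣAE = 35770000 N.
δ = PL/ΣAE = 93500·255/35770000 = 0.6666 mm.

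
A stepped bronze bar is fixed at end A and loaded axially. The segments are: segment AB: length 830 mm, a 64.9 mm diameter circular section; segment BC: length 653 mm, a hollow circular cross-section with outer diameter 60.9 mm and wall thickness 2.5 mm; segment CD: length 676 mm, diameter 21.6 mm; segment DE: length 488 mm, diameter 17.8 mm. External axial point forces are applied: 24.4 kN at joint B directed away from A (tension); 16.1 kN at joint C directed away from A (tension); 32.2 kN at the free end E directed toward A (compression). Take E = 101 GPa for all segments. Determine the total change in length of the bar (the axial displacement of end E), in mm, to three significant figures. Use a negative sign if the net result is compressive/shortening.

-1.42 mm

Internal axial forces (sectioning from the free end, tension +): N_DE = -32.2 kN, N_CD = -32.2 kN, N_BC = -16.1 kN, N_AB = 8.3 kN.
A_AB = 3308 mm².
A_BC = 458.7 mm².
A_CD = 366.4 mm².
A_DE = 248.8 mm².
δ_AB = 8300·830/(3308·101000) = 0.02062 mm
δ_BC = -16100·653/(458.7·101000) = -0.2269 mm
δ_CD = -32200·676/(366.4·101000) = -0.5881 mm
δ_DE = -32200·488/(248.8·101000) = -0.6252 mm
δ = Σδ_i = -1.42 mm.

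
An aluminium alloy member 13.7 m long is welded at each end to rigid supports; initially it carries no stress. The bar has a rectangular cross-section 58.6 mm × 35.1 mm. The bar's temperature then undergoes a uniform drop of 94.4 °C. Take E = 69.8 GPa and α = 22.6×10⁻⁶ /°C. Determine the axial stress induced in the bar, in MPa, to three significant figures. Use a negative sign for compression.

149 MPa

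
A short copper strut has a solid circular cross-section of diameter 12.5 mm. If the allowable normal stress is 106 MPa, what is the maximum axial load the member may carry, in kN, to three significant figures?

13.0 kN

A = 122.7 mm².
P_max = σ_allow · A = 106 · 122.7 = 13010 N = 13.01 kN.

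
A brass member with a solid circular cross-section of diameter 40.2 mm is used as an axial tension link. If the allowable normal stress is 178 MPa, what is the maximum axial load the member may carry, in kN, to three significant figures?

A = 1269 mm².
P_max = σ_allow · A = 178 · 1269 = 225900 N = 225.9 kN.

226 kN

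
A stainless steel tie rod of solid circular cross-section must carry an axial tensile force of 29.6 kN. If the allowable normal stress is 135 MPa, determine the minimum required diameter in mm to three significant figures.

16.7 mm

Required area A ≥ P/σ_allow = 29600/135 = 219.3 mm².
For a solid circular section, d ≥ √(4A/π) = 16.71 mm.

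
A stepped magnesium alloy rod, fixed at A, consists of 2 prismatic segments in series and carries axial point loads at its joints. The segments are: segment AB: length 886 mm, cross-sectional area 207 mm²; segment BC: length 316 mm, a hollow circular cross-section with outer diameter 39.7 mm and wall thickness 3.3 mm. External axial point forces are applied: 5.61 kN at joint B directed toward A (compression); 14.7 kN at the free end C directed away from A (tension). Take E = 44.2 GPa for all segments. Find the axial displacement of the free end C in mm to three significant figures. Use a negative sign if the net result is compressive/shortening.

1.16 mm

Internal axial forces (sectioning from the free end, tension +): N_BC = 14.7 kN, N_AB = 9.09 kN.
A_BC = 377.4 mm².
δ_AB = 9090·886/(207·44200) = 0.8802 mm
δ_BC = 14700·316/(377.4·44200) = 0.2785 mm
δ = Σδ_i = 1.159 mm.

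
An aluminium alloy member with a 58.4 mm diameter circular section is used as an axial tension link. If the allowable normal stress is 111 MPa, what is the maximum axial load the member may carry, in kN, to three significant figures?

A = 2679 mm².
P_max = σ_allow · A = 111 · 2679 = 297300 N = 297.3 kN.

297 kN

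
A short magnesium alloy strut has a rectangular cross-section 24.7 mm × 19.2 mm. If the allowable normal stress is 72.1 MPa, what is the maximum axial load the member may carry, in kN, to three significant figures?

34.2 kN

A = 474.2 mm².
P_max = σ_allow · A = 72.1 · 474.2 = 34190 N = 34.19 kN.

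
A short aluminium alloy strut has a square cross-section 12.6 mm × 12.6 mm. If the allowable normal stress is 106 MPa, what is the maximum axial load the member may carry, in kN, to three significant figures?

A = 158.8 mm².
P_max = σ_allow · A = 106 · 158.8 = 16830 N = 16.83 kN.

16.8 kN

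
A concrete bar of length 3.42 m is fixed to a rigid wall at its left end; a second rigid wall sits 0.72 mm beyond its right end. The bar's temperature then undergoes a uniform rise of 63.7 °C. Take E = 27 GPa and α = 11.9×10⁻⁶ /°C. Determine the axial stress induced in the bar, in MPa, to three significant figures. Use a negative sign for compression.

-14.8 MPa

Free thermal expansion αLΔT = 11.9e-6 · 3420 · 63.7 = 2.592 mm.
The walls engage after the gap closes; constrained expansion = 2.592 − 0.72 = 1.872 mm.
The walls impose strain ε = −(1.872)/3420 = -5.4750e-04; σ = Eε = 27000 · -5.4750e-04 = -14.78 MPa.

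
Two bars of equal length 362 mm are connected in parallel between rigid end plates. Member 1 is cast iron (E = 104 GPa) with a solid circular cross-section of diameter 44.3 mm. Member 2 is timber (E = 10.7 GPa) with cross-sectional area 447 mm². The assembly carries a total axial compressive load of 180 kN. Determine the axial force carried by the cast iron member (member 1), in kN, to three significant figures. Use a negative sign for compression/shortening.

A_1 = 1541 mm².
Equal strain + equilibrium ⇒ each member carries load in proportion to AE: A₁E₁ = 160300000 N, A₂E₂ = 4783000 N, ΣAE = 165100000 N.
F₁ = P·A₁E₁/ΣAE = -180000·160300000/165100000 = -174800 N.

-175 kN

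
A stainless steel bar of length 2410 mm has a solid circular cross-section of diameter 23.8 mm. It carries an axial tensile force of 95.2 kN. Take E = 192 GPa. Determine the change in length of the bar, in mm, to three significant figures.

2.69 mm

A = 444.9 mm².
δ_mech = NL/(AE) = 95200·2410/(444.9·192000) = 2.686 mm.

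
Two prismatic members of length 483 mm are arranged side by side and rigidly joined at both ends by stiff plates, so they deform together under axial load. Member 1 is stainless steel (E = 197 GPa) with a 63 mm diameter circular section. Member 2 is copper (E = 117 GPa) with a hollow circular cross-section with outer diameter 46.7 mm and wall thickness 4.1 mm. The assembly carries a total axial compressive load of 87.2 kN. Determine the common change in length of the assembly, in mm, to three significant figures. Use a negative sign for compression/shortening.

-0.0621 mm

A_1 = 3117 mm².
A_2 = 548.7 mm².
Equal strain + equilibrium ⇒ each member carries load in proportion to AE: A₁E₁ = 614100000 N, A₂E₂ = 64200000 N, ΣAE = 678300000 N.
δ = PL/ΣAE = -87200·483/678300000 = -0.06209 mm.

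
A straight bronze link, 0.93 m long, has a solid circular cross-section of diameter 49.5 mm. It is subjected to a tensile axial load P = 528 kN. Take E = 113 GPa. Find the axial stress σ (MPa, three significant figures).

A = 1924 mm².
σ = N/A = 528000/1924 = 274.4 MPa.

274 MPa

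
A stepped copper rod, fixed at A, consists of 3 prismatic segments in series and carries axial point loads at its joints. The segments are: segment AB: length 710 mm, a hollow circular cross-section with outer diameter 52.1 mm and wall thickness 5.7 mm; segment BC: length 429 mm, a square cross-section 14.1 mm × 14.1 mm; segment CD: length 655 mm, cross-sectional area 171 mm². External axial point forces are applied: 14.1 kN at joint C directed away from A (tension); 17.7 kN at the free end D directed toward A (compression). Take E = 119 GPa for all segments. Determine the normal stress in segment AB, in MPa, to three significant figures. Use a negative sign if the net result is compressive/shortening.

Internal axial forces (sectioning from the free end, tension +): N_CD = -17.7 kN, N_BC = -3.6 kN, N_AB = -3.6 kN.
A_AB = 830.9 mm².
σ_AB = N_AB/A_AB = -3600/830.9 = -4.333 MPa.

-4.33 MPa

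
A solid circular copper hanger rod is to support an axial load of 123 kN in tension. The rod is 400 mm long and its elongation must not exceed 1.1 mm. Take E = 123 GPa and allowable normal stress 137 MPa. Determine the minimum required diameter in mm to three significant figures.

Required area A ≥ P/σ_allow = 123000/137 = 897.8 mm².
For a solid circular section, d ≥ √(4A/π) = 33.81 mm.
Elongation limit: A ≥ PL/(Eδ_allow) = 123000·400/(123000·1.1) = 363.6 mm² ⇒ d ≥ 21.52 mm.
The stress limit governs.

33.8 mm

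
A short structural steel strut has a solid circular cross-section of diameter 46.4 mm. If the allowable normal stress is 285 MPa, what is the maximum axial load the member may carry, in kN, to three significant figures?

A = 1691 mm².
P_max = σ_allow · A = 285 · 1691 = 481900 N = 481.9 kN.

482 kN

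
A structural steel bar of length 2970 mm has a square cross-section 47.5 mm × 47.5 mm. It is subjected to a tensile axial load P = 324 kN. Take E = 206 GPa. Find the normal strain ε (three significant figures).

A = 2256 mm².
σ = N/A = 143.6 MPa; ε = σ/E = 143.6/206000 = 6.971e-04.

6.97e-04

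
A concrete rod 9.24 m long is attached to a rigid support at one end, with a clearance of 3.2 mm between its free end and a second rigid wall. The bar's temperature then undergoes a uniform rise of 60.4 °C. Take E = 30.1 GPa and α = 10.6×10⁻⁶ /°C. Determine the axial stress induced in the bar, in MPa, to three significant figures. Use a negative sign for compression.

-8.85 MPa

Free thermal expansion αLΔT = 10.6e-6 · 9240 · 60.4 = 5.916 mm.
The walls engage after the gap closes; constrained expansion = 5.916 − 3.2 = 2.716 mm.
The walls impose strain ε = −(2.716)/9240 = -2.9392e-04; σ = Eε = 30100 · -2.9392e-04 = -8.847 MPa.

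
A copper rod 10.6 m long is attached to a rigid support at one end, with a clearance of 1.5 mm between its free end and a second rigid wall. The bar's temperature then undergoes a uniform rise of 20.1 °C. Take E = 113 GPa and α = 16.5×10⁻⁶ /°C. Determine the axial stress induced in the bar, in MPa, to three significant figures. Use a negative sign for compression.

-21.5 MPa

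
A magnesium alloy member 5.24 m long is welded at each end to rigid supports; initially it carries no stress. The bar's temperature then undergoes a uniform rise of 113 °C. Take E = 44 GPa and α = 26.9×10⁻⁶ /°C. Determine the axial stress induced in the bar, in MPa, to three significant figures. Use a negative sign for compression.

Free thermal expansion αLΔT = 26.9e-6 · 5240 · 113 = 15.93 mm.
The walls impose strain ε = −(15.93)/5240 = -3.0397e-03; σ = Eε = 44000 · -3.0397e-03 = -133.7 MPa.

-134 MPa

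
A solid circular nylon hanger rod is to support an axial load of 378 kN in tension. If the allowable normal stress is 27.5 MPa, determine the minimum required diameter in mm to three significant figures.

132 mm

Required area A ≥ P/σ_allow = 378000/27.5 = 13750 mm².
For a solid circular section, d ≥ √(4A/π) = 132.3 mm.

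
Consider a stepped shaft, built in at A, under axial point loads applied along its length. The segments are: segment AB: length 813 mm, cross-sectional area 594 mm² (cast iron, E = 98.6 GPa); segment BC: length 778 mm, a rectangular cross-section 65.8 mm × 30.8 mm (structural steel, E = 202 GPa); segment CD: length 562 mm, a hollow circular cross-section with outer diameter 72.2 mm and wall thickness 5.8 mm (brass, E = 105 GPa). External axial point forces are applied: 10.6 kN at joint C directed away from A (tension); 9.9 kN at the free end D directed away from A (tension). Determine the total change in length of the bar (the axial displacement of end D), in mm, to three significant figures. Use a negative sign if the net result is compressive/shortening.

0.367 mm

Internal axial forces (sectioning from the free end, tension +): N_CD = 9.9 kN, N_BC = 20.5 kN, N_AB = 20.5 kN.
A_BC = 2027 mm².
A_CD = 1210 mm².
δ_AB = 20500·813/(594·98600) = 0.2846 mm
δ_BC = 20500·778/(2027·202000) = 0.03896 mm
δ_CD = 9900·562/(1210·105000) = 0.0438 mm
δ = Σδ_i = 0.3673 mm.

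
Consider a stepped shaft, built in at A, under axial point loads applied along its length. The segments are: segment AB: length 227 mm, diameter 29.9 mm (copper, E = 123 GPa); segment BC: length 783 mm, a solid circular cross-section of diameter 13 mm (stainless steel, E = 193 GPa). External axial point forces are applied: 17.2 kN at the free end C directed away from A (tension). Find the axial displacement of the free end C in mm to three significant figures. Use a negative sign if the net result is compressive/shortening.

0.571 mm

Internal axial forces (sectioning from the free end, tension +): N_BC = 17.2 kN, N_AB = 17.2 kN.
A_AB = 702.2 mm².
A_BC = 132.7 mm².
δ_AB = 17200·227/(702.2·123000) = 0.04521 mm
δ_BC = 17200·783/(132.7·193000) = 0.5257 mm
δ = Σδ_i = 0.5709 mm.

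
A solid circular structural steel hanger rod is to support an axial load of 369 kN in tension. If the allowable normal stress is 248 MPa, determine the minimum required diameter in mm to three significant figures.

Required area A ≥ P/σ_allow = 369000/248 = 1488 mm².
For a solid circular section, d ≥ √(4A/π) = 43.53 mm.

43.5 mm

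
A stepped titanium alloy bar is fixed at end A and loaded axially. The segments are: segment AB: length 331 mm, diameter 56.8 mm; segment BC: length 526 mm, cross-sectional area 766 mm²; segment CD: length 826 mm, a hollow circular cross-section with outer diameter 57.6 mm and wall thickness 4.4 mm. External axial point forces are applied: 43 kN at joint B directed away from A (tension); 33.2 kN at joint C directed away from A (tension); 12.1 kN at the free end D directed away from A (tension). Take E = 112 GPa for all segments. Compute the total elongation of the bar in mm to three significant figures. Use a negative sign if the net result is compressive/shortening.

0.502 mm

Internal axial forces (sectioning from the free end, tension +): N_CD = 12.1 kN, N_BC = 45.3 kN, N_AB = 88.3 kN.
A_AB = 2534 mm².
A_CD = 735.4 mm².
δ_AB = 88300·331/(2534·112000) = 0.103 mm
δ_BC = 45300·526/(766·112000) = 0.2777 mm
δ_CD = 12100·826/(735.4·112000) = 0.1213 mm
δ = Σδ_i = 0.5021 mm.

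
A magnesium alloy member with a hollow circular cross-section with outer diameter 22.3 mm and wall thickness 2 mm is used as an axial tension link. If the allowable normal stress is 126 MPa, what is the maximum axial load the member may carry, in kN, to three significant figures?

A = 127.5 mm².
P_max = σ_allow · A = 126 · 127.5 = 16070 N = 16.07 kN.

16.1 kN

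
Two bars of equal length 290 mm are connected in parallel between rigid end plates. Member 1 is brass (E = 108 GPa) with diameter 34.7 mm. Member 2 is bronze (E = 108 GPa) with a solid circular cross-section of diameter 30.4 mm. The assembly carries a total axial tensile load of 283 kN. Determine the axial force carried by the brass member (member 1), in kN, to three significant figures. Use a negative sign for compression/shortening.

160 kN

A_1 = 945.7 mm².
A_2 = 725.8 mm².
Equal strain + equilibrium ⇒ each member carries load in proportion to AE: A₁E₁ = 102100000 N, A₂E₂ = 78390000 N, ΣAE = 180500000 N.
F₁ = P·A₁E₁/ΣAE = 283000·102100000/180500000 = 160100 N.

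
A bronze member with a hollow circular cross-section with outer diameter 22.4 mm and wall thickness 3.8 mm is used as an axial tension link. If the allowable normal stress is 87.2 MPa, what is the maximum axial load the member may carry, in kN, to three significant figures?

A = 222 mm².
P_max = σ_allow · A = 87.2 · 222 = 19360 N = 19.36 kN.

19.4 kN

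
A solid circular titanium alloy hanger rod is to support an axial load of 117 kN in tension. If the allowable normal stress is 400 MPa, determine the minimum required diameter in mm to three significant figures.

19.3 mm

Required area A ≥ P/σ_allow = 117000/400 = 292.5 mm².
For a solid circular section, d ≥ √(4A/π) = 19.3 mm.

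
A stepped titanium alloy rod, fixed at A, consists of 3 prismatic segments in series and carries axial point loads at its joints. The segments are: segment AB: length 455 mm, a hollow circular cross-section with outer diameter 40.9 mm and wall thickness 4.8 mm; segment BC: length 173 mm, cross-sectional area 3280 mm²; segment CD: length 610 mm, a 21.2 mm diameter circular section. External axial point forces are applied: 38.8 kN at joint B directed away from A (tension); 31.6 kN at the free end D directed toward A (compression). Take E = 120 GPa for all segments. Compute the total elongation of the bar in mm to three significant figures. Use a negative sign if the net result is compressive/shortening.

Internal axial forces (sectioning from the free end, tension +): N_CD = -31.6 kN, N_BC = -31.6 kN, N_AB = 7.2 kN.
A_AB = 544.4 mm².
A_CD = 353 mm².
δ_AB = 7200·455/(544.4·120000) = 0.05015 mm
δ_BC = -31600·173/(3280·120000) = -0.01389 mm
δ_CD = -31600·610/(353·120000) = -0.4551 mm
δ = Σδ_i = -0.4188 mm.

-0.419 mm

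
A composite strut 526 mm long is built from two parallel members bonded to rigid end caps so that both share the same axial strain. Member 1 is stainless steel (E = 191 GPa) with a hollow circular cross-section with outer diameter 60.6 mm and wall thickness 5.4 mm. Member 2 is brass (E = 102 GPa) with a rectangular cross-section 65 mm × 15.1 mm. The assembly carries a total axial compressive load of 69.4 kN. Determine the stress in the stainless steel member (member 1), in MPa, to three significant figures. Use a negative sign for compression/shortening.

A_1 = 936.4 mm².
A_2 = 981.5 mm².
Equal strain + equilibrium ⇒ each member carries load in proportion to AE: A₁E₁ = 178900000 N, A₂E₂ = 100100000 N, ΣAE = 279000000 N.
σ₁ = P·E₁/ΣAE = -69400·191000/279000000 = -47.51 MPa.

-47.5 MPa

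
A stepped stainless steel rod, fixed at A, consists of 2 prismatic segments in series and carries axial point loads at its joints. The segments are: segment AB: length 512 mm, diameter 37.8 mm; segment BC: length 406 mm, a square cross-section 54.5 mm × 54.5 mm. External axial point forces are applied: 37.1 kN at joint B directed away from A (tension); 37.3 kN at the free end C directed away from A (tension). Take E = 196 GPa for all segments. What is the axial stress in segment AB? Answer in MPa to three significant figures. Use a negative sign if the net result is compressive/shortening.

66.3 MPa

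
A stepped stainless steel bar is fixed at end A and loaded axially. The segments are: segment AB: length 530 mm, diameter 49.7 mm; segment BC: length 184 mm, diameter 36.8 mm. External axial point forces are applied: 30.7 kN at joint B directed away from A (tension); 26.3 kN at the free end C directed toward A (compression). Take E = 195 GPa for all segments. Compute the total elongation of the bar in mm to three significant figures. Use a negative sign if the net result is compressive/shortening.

-0.0172 mm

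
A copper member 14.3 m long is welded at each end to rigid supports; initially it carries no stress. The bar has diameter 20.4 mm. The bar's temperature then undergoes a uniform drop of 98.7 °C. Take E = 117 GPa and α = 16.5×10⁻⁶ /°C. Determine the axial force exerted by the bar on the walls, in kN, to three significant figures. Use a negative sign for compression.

62.3 kN

Free thermal expansion αLΔT = 16.5e-6 · 14300 · -98.7 = -23.29 mm.
The walls impose strain ε = −(-23.29)/14300 = 1.6285e-03; σ = Eε = 117000 · 1.6285e-03 = 190.5 MPa.
Wall reaction R = σ·A = 190.5·326.9 = 62280 N = 62.28 kN.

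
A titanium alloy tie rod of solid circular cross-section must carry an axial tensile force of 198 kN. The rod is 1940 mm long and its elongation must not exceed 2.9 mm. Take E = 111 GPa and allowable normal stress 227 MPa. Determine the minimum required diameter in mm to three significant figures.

39.0 mm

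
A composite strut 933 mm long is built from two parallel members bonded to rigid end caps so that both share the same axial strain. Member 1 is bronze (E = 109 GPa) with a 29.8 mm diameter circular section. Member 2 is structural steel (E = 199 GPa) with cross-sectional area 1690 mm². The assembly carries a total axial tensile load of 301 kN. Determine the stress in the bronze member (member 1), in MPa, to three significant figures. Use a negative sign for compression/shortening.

79.6 MPa

A_1 = 697.5 mm².
Equal strain + equilibrium ⇒ each member carries load in proportion to AE: A₁E₁ = 76020000 N, A₂E₂ = 336300000 N, ΣAE = 412300000 N.
σ₁ = P·E₁/ΣAE = 301000·109000/412300000 = 79.57 MPa.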